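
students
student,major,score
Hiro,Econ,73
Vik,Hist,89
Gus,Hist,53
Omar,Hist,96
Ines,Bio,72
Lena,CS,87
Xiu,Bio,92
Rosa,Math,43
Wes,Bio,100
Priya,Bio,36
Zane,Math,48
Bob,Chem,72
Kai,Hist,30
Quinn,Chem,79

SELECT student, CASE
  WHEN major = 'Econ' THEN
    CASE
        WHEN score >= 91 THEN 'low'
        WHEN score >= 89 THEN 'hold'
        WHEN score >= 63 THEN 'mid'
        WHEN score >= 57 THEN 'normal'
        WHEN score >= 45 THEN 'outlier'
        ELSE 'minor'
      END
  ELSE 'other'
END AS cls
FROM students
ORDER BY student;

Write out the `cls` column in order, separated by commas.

student=Bob: major='Chem' → outer ELSE → other
student=Gus: major='Hist' → outer ELSE → other
student=Hiro: major='Econ' → inner[score >= 63] → mid
student=Ines: major='Bio' → outer ELSE → other
student=Kai: major='Hist' → outer ELSE → other
student=Lena: major='CS' → outer ELSE → other
student=Omar: major='Hist' → outer ELSE → other
student=Priya: major='Bio' → outer ELSE → other
student=Quinn: major='Chem' → outer ELSE → other
student=Rosa: major='Math' → outer ELSE → other
student=Vik: major='Hist' → outer ELSE → other
student=Wes: major='Bio' → outer ELSE → other
student=Xiu: major='Bio' → outer ELSE → other
student=Zane: major='Math' → outer ELSE → other

other, other, mid, other, other, other, other, other, other, other, other, other, other, other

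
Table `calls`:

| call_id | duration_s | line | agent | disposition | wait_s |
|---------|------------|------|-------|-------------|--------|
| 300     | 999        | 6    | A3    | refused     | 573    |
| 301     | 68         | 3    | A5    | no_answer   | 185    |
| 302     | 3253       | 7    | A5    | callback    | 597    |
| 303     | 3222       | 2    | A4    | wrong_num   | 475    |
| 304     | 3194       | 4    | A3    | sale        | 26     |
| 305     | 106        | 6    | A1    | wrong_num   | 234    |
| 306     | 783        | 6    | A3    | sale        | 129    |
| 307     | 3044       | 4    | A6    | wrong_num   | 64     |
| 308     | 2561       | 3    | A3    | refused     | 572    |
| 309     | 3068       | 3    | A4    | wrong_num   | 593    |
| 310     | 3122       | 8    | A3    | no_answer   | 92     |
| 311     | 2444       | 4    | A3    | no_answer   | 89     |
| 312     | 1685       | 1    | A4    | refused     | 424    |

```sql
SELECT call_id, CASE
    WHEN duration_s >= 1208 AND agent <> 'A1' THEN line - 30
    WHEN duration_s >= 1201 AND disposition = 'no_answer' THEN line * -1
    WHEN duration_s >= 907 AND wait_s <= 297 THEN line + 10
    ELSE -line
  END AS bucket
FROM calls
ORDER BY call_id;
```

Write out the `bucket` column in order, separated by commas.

call_id=300: ELSE → -6
call_id=301: ELSE → -3
call_id=302: duration_s >= 1208 AND agent <> 'A1' → -23
call_id=303: duration_s >= 1208 AND agent <> 'A1' → -28
call_id=304: duration_s >= 1208 AND agent <> 'A1' → -26
call_id=305: ELSE → -6
call_id=306: ELSE → -6
call_id=307: duration_s >= 1208 AND agent <> 'A1' → -26
call_id=308: duration_s >= 1208 AND agent <> 'A1' → -27
call_id=309: duration_s >= 1208 AND agent <> 'A1' → -27
call_id=310: duration_s >= 1208 AND agent <> 'A1' → -22
call_id=311: duration_s >= 1208 AND agent <> 'A1' → -26
call_id=312: duration_s >= 1208 AND agent <> 'A1' → -29

-6, -3, -23, -28, -26, -6, -6, -26, -27, -27, -22, -26, -29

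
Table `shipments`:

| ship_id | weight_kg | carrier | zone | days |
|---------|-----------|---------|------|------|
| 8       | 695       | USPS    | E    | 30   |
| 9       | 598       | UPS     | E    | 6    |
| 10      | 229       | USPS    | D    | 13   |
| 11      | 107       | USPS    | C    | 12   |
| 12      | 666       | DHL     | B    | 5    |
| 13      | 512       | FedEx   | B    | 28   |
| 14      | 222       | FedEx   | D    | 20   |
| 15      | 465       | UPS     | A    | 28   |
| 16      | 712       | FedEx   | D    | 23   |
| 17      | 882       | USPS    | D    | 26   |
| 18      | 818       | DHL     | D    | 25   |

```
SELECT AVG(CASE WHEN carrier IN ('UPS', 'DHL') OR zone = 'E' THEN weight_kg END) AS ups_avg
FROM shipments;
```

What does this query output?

648.4

ship_id=8: ✓ → 695
ship_id=9: ✓ → 598
ship_id=10: ✗
ship_id=11: ✗
ship_id=12: ✓ → 666
ship_id=13: ✗
ship_id=14: ✗
ship_id=15: ✓ → 465
ship_id=16: ✗
ship_id=17: ✗
ship_id=18: ✓ → 818
ups_avg = (695 + 598 + 666 + 465 + 818) / 5 = 648.4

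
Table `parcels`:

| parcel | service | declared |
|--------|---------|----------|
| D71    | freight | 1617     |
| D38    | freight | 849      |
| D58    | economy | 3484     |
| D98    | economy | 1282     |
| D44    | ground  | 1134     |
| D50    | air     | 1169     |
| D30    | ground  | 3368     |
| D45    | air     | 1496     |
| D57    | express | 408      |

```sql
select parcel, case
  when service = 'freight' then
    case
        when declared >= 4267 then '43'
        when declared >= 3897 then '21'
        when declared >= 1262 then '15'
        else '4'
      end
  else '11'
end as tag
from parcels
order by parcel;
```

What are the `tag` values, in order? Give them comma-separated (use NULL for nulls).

11, 4, 11, 11, 11, 11, 11, 15, 11

parcel=D30: service='ground' → outer ELSE → 11
parcel=D38: service='freight' → inner[ELSE] → 4
parcel=D44: service='ground' → outer ELSE → 11
parcel=D45: service='air' → outer ELSE → 11
parcel=D50: service='air' → outer ELSE → 11
parcel=D57: service='express' → outer ELSE → 11
parcel=D58: service='economy' → outer ELSE → 11
parcel=D71: service='freight' → inner[declared >= 1262] → 15
parcel=D98: service='economy' → outer ELSE → 11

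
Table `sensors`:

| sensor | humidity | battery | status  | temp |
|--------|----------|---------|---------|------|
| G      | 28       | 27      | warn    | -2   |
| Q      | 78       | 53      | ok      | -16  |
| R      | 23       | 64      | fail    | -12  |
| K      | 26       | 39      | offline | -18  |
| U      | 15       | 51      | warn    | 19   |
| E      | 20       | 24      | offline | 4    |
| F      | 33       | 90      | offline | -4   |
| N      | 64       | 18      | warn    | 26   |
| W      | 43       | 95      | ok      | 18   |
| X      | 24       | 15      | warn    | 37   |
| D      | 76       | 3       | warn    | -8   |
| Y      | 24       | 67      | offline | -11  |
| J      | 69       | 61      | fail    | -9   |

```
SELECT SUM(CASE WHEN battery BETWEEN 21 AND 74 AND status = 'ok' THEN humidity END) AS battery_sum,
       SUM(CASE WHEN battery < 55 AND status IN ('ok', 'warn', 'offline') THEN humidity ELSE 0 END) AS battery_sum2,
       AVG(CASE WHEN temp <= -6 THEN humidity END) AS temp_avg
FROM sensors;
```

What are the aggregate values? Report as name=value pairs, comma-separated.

[battery_sum: battery BETWEEN 21 AND 74 AND status = 'ok']
sensor=G: ✗
sensor=Q: ✓ → 78
sensor=R: ✗
sensor=K: ✗
sensor=U: ✗
sensor=E: ✗
sensor=F: ✗
sensor=N: ✗
sensor=W: ✗
sensor=X: ✗
sensor=D: ✗
sensor=Y: ✗
sensor=J: ✗
battery_sum = 78
—
[battery_sum2: battery < 55 AND status IN ('ok', 'warn', 'offline')]
sensor=G: ✓ → 28
sensor=Q: ✓ → 78
sensor=R: ✗
sensor=K: ✓ → 26
sensor=U: ✓ → 15
sensor=E: ✓ → 20
sensor=F: ✗
sensor=N: ✓ → 64
sensor=W: ✗
sensor=X: ✓ → 24
sensor=D: ✓ → 76
sensor=Y: ✗
sensor=J: ✗
battery_sum2 = 28 + 78 + 26 + 15 + 20 + 64 + 24 + 76 = 331
—
[temp_avg: temp <= -6]
sensor=G: ✗
sensor=Q: ✓ → 78
sensor=R: ✓ → 23
sensor=K: ✓ → 26
sensor=U: ✗
sensor=E: ✗
sensor=F: ✗
sensor=N: ✗
sensor=W: ✗
sensor=X: ✗
sensor=D: ✓ → 76
sensor=Y: ✓ → 24
sensor=J: ✓ → 69
temp_avg = (78 + 23 + 26 + 76 + 24 + 69) / 6 = 49.3333333333

battery_sum=78, battery_sum2=331, temp_avg=49.3333333333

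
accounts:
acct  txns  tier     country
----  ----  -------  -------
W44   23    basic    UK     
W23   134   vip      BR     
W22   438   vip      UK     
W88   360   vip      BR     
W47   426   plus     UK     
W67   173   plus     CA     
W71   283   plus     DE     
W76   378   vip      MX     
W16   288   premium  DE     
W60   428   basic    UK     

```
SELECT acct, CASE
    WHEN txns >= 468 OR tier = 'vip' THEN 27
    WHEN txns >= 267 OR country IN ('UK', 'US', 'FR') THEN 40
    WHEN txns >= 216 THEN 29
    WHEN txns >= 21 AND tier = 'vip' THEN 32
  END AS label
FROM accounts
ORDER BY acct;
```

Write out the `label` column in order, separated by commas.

40, 27, 27, 40, 40, 40, NULL, 40, 27, 27

acct=W16: txns >= 267 OR country IN ('UK', 'US', 'FR') → 40
acct=W22: txns >= 468 OR tier = 'vip' → 27
acct=W23: txns >= 468 OR tier = 'vip' → 27
acct=W44: txns >= 267 OR country IN ('UK', 'US', 'FR') → 40
acct=W47: txns >= 267 OR country IN ('UK', 'US', 'FR') → 40
acct=W60: txns >= 267 OR country IN ('UK', 'US', 'FR') → 40
acct=W67: (no match → NULL) → NULL
acct=W71: txns >= 267 OR country IN ('UK', 'US', 'FR') → 40
acct=W76: txns >= 468 OR tier = 'vip' → 27
acct=W88: txns >= 468 OR tier = 'vip' → 27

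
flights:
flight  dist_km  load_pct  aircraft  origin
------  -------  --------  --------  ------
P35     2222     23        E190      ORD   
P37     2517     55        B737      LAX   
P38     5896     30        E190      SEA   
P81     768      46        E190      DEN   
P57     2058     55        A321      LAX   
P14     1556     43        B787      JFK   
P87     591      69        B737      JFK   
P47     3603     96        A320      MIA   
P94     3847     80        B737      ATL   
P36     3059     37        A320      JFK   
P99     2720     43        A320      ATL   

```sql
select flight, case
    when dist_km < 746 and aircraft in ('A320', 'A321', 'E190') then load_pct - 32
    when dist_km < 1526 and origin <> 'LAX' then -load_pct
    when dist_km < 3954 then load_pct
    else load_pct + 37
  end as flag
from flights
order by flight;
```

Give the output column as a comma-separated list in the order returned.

43, 23, 37, 55, 67, 96, 55, -46, -69, 80, 43

flight=P14: dist_km < 3954 → 43
flight=P35: dist_km < 3954 → 23
flight=P36: dist_km < 3954 → 37
flight=P37: dist_km < 3954 → 55
flight=P38: ELSE → 67
flight=P47: dist_km < 3954 → 96
flight=P57: dist_km < 3954 → 55
flight=P81: dist_km < 1526 and origin <> 'LAX' → -46
flight=P87: dist_km < 1526 and origin <> 'LAX' → -69
flight=P94: dist_km < 3954 → 80
flight=P99: dist_km < 3954 → 43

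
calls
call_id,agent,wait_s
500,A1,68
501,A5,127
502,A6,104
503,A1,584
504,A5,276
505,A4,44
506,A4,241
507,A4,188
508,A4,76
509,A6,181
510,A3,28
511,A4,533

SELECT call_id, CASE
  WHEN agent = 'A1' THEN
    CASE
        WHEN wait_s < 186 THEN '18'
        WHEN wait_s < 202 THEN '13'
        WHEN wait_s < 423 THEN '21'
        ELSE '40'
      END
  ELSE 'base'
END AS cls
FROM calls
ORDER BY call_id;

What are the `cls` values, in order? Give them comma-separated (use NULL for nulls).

call_id=500: agent='A1' → inner[wait_s < 186] → 18
call_id=501: agent='A5' → outer ELSE → base
call_id=502: agent='A6' → outer ELSE → base
call_id=503: agent='A1' → inner[ELSE] → 40
call_id=504: agent='A5' → outer ELSE → base
call_id=505: agent='A4' → outer ELSE → base
call_id=506: agent='A4' → outer ELSE → base
call_id=507: agent='A4' → outer ELSE → base
call_id=508: agent='A4' → outer ELSE → base
call_id=509: agent='A6' → outer ELSE → base
call_id=510: agent='A3' → outer ELSE → base
call_id=511: agent='A4' → outer ELSE → base

18, base, base, 40, base, base, base, base, base, base, base, base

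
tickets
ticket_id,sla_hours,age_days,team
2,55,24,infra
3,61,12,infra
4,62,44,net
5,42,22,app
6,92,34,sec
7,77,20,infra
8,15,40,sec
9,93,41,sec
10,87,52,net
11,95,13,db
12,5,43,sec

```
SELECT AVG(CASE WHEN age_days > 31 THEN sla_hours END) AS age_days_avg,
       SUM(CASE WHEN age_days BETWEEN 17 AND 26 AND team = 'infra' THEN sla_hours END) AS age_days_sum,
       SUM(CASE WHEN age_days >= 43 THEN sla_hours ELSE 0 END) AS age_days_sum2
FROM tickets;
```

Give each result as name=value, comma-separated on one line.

age_days_avg=59, age_days_sum=132, age_days_sum2=154

[age_days_avg: age_days > 31]
ticket_id=2: ✗
ticket_id=3: ✗
ticket_id=4: ✓ → 62
ticket_id=5: ✗
ticket_id=6: ✓ → 92
ticket_id=7: ✗
ticket_id=8: ✓ → 15
ticket_id=9: ✓ → 93
ticket_id=10: ✓ → 87
ticket_id=11: ✗
ticket_id=12: ✓ → 5
age_days_avg = (62 + 92 + 15 + 93 + 87 + 5) / 6 = 59
—
[age_days_sum: age_days BETWEEN 17 AND 26 AND team = 'infra']
ticket_id=2: ✓ → 55
ticket_id=3: ✗
ticket_id=4: ✗
ticket_id=5: ✗
ticket_id=6: ✗
ticket_id=7: ✓ → 77
ticket_id=8: ✗
ticket_id=9: ✗
ticket_id=10: ✗
ticket_id=11: ✗
ticket_id=12: ✗
age_days_sum = 55 + 77 = 132
—
[age_days_sum2: age_days >= 43]
ticket_id=2: ✗
ticket_id=3: ✗
ticket_id=4: ✓ → 62
ticket_id=5: ✗
ticket_id=6: ✗
ticket_id=7: ✗
ticket_id=8: ✗
ticket_id=9: ✗
ticket_id=10: ✓ → 87
ticket_id=11: ✗
ticket_id=12: ✓ → 5
age_days_sum2 = 62 + 87 + 5 = 154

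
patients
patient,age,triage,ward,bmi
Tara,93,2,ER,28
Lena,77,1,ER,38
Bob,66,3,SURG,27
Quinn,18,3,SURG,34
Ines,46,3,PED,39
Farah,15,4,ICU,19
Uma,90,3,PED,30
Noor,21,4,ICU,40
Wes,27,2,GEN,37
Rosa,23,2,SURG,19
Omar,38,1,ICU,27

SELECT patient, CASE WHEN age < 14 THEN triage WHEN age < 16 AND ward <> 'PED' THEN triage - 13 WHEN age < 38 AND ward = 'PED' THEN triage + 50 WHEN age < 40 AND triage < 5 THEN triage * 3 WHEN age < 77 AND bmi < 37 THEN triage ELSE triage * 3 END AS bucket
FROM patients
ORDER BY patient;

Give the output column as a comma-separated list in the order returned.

patient=Bob: age < 77 AND bmi < 37 → 3
patient=Farah: age < 16 AND ward <> 'PED' → -9
patient=Ines: ELSE → 9
patient=Lena: ELSE → 3
patient=Noor: age < 40 AND triage < 5 → 12
patient=Omar: age < 40 AND triage < 5 → 3
patient=Quinn: age < 40 AND triage < 5 → 9
patient=Rosa: age < 40 AND triage < 5 → 6
patient=Tara: ELSE → 6
patient=Uma: ELSE → 9
patient=Wes: age < 40 AND triage < 5 → 6

3, -9, 9, 3, 12, 3, 9, 6, 6, 9, 6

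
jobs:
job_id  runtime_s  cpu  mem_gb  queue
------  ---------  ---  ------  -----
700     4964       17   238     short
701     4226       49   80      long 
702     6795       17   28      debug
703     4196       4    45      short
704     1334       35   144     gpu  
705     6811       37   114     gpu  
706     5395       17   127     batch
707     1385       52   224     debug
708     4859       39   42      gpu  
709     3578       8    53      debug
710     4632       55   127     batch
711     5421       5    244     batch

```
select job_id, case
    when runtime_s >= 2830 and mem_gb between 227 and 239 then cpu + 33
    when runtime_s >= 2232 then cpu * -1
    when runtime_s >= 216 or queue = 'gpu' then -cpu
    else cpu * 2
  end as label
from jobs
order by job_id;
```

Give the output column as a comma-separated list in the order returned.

50, -49, -17, -4, -35, -37, -17, -52, -39, -8, -55, -5

job_id=700: runtime_s >= 2830 and mem_gb between 227 and 239 → 50
job_id=701: runtime_s >= 2232 → -49
job_id=702: runtime_s >= 2232 → -17
job_id=703: runtime_s >= 2232 → -4
job_id=704: runtime_s >= 216 or queue = 'gpu' → -35
job_id=705: runtime_s >= 2232 → -37
job_id=706: runtime_s >= 2232 → -17
job_id=707: runtime_s >= 216 or queue = 'gpu' → -52
job_id=708: runtime_s >= 2232 → -39
job_id=709: runtime_s >= 2232 → -8
job_id=710: runtime_s >= 2232 → -55
job_id=711: runtime_s >= 2232 → -5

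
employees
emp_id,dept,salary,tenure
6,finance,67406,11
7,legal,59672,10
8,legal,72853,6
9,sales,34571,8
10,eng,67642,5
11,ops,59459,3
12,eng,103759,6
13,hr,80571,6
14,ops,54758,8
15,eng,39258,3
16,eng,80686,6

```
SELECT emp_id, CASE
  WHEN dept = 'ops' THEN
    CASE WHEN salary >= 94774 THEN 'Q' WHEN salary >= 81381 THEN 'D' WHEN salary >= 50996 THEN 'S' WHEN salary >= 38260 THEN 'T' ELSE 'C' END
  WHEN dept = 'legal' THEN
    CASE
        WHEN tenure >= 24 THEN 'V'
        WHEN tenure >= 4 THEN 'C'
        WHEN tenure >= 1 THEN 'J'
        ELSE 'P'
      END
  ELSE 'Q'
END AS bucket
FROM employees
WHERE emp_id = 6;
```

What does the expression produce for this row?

emp_id = 6: dept=finance, salary=67406, tenure=11.
dept='finance' → outer ELSE → Q

Q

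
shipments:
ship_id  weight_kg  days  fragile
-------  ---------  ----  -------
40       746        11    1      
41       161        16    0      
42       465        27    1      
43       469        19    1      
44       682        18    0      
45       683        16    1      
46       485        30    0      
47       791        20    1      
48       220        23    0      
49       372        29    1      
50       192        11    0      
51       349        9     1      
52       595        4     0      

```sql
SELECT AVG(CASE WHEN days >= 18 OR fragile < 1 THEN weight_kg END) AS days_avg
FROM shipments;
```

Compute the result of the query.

443.2

ship_id=40: ✗
ship_id=41: ✓ → 161
ship_id=42: ✓ → 465
ship_id=43: ✓ → 469
ship_id=44: ✓ → 682
ship_id=45: ✗
ship_id=46: ✓ → 485
ship_id=47: ✓ → 791
ship_id=48: ✓ → 220
ship_id=49: ✓ → 372
ship_id=50: ✓ → 192
ship_id=51: ✗
ship_id=52: ✓ → 595
days_avg = (161 + 465 + 469 + 682 + 485 + 791 + 220 + 372 + 192 + 595) / 10 = 443.2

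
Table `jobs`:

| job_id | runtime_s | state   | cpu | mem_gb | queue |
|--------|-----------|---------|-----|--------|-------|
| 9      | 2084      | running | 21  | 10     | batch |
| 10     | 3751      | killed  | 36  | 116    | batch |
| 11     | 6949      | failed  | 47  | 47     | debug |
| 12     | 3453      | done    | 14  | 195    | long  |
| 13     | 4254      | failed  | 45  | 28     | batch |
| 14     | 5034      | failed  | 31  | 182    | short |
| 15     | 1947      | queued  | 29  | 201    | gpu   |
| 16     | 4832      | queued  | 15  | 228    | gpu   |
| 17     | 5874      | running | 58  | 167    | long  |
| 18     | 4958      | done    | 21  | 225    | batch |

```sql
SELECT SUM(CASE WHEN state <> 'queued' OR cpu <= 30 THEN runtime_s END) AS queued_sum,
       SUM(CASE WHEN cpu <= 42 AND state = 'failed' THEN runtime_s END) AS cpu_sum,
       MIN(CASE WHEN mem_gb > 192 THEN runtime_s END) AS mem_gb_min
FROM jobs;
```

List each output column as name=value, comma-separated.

[queued_sum: state <> 'queued' OR cpu <= 30]
job_id=9: ✓ → 2084
job_id=10: ✓ → 3751
job_id=11: ✓ → 6949
job_id=12: ✓ → 3453
job_id=13: ✓ → 4254
job_id=14: ✓ → 5034
job_id=15: ✓ → 1947
job_id=16: ✓ → 4832
job_id=17: ✓ → 5874
job_id=18: ✓ → 4958
queued_sum = 2084 + 3751 + 6949 + 3453 + 4254 + 5034 + 1947 + 4832 + 5874 + 4958 = 43136
—
[cpu_sum: cpu <= 42 AND state = 'failed']
job_id=9: ✗
job_id=10: ✗
job_id=11: ✗
job_id=12: ✗
job_id=13: ✗
job_id=14: ✓ → 5034
job_id=15: ✗
job_id=16: ✗
job_id=17: ✗
job_id=18: ✗
cpu_sum = 5034
—
[mem_gb_min: mem_gb > 192]
job_id=9: ✗
job_id=10: ✗
job_id=11: ✗
job_id=12: ✓ → 3453
job_id=13: ✗
job_id=14: ✗
job_id=15: ✓ → 1947
job_id=16: ✓ → 4832
job_id=17: ✗
job_id=18: ✓ → 4958
mem_gb_min = MIN(3453, 1947, 4832, 4958) = 1947

queued_sum=43136, cpu_sum=5034, mem_gb_min=1947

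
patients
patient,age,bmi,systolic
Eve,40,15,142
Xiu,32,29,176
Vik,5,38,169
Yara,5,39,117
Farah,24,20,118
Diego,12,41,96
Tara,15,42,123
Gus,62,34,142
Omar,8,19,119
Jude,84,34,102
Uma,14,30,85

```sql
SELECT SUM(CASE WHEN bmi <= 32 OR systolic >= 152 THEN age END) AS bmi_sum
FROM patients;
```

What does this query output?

patient=Eve: ✓ → 40
patient=Xiu: ✓ → 32
patient=Vik: ✓ → 5
patient=Yara: ✗
patient=Farah: ✓ → 24
patient=Diego: ✗
patient=Tara: ✗
patient=Gus: ✗
patient=Omar: ✓ → 8
patient=Jude: ✗
patient=Uma: ✓ → 14
bmi_sum = 40 + 32 + 5 + 24 + 8 + 14 = 123

123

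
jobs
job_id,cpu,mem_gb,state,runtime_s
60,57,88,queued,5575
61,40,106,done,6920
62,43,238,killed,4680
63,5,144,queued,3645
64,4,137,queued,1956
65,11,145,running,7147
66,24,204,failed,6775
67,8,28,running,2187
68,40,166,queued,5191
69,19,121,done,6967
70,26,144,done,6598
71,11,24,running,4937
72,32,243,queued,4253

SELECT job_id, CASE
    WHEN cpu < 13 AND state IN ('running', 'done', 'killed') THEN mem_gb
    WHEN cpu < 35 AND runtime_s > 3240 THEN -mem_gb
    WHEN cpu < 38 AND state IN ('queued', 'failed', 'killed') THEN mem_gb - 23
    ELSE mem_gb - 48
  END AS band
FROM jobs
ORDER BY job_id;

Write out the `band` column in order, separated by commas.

job_id=60: ELSE → 40
job_id=61: ELSE → 58
job_id=62: ELSE → 190
job_id=63: cpu < 35 AND runtime_s > 3240 → -144
job_id=64: cpu < 38 AND state IN ('queued', 'failed', 'killed') → 114
job_id=65: cpu < 13 AND state IN ('running', 'done', 'killed') → 145
job_id=66: cpu < 35 AND runtime_s > 3240 → -204
job_id=67: cpu < 13 AND state IN ('running', 'done', 'killed') → 28
job_id=68: ELSE → 118
job_id=69: cpu < 35 AND runtime_s > 3240 → -121
job_id=70: cpu < 35 AND runtime_s > 3240 → -144
job_id=71: cpu < 13 AND state IN ('running', 'done', 'killed') → 24
job_id=72: cpu < 35 AND runtime_s > 3240 → -243

40, 58, 190, -144, 114, 145, -204, 28, 118, -121, -144, 24, -243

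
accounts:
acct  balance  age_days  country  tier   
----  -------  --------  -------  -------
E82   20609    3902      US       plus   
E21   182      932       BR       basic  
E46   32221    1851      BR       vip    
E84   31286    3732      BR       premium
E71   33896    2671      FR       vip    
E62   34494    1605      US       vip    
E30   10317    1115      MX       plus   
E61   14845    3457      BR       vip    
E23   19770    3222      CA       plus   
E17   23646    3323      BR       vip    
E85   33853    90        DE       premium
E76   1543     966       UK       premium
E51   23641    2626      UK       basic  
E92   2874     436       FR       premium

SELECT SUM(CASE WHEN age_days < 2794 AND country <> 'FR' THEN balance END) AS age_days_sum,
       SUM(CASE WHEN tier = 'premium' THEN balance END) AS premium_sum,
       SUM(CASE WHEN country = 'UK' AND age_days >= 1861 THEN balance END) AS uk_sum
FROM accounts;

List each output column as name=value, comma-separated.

[age_days_sum: age_days < 2794 AND country <> 'FR']
acct=E82: ✗
acct=E21: ✓ → 182
acct=E46: ✓ → 32221
acct=E84: ✗
acct=E71: ✗
acct=E62: ✓ → 34494
acct=E30: ✓ → 10317
acct=E61: ✗
acct=E23: ✗
acct=E17: ✗
acct=E85: ✓ → 33853
acct=E76: ✓ → 1543
acct=E51: ✓ → 23641
acct=E92: ✗
age_days_sum = 182 + 32221 + 34494 + 10317 + 33853 + 1543 + 23641 = 136251
—
[premium_sum: tier = 'premium']
acct=E82: ✗
acct=E21: ✗
acct=E46: ✗
acct=E84: ✓ → 31286
acct=E71: ✗
acct=E62: ✗
acct=E30: ✗
acct=E61: ✗
acct=E23: ✗
acct=E17: ✗
acct=E85: ✓ → 33853
acct=E76: ✓ → 1543
acct=E51: ✗
acct=E92: ✓ → 2874
premium_sum = 31286 + 33853 + 1543 + 2874 = 69556
—
[uk_sum: country = 'UK' AND age_days >= 1861]
acct=E82: ✗
acct=E21: ✗
acct=E46: ✗
acct=E84: ✗
acct=E71: ✗
acct=E62: ✗
acct=E30: ✗
acct=E61: ✗
acct=E23: ✗
acct=E17: ✗
acct=E85: ✗
acct=E76: ✗
acct=E51: ✓ → 23641
acct=E92: ✗
uk_sum = 23641

age_days_sum=136251, premium_sum=69556, uk_sum=23641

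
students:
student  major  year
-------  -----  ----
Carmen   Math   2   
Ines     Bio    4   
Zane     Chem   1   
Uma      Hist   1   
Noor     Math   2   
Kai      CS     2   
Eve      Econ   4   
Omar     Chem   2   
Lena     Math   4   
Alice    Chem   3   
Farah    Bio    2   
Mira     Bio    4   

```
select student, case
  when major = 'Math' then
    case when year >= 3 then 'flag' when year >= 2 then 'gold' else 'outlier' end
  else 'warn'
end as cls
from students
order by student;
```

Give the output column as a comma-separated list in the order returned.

warn, gold, warn, warn, warn, warn, flag, warn, gold, warn, warn, warn

student=Alice: major='Chem' → outer ELSE → warn
student=Carmen: major='Math' → inner[year >= 2] → gold
student=Eve: major='Econ' → outer ELSE → warn
student=Farah: major='Bio' → outer ELSE → warn
student=Ines: major='Bio' → outer ELSE → warn
student=Kai: major='CS' → outer ELSE → warn
student=Lena: major='Math' → inner[year >= 3] → flag
student=Mira: major='Bio' → outer ELSE → warn
student=Noor: major='Math' → inner[year >= 2] → gold
student=Omar: major='Chem' → outer ELSE → warn
student=Uma: major='Hist' → outer ELSE → warn
student=Zane: major='Chem' → outer ELSE → warn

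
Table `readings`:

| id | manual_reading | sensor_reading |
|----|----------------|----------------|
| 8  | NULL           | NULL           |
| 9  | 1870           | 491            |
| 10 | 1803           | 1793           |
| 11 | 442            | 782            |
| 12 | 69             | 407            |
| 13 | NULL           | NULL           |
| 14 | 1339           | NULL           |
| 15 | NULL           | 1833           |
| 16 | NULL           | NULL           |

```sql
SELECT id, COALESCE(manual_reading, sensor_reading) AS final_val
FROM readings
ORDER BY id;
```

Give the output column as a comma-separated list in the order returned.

NULL, 1870, 1803, 442, 69, NULL, 1339, 1833, NULL

id=8: manual_reading=NULL, sensor_reading=NULL (all NULL) → NULL
id=9: manual_reading=1870 → 1870
id=10: manual_reading=1803 → 1803
id=11: manual_reading=442 → 442
id=12: manual_reading=69 → 69
id=13: manual_reading=NULL, sensor_reading=NULL (all NULL) → NULL
id=14: manual_reading=1339 → 1339
id=15: manual_reading=NULL, sensor_reading=1833 → 1833
id=16: manual_reading=NULL, sensor_reading=NULL (all NULL) → NULL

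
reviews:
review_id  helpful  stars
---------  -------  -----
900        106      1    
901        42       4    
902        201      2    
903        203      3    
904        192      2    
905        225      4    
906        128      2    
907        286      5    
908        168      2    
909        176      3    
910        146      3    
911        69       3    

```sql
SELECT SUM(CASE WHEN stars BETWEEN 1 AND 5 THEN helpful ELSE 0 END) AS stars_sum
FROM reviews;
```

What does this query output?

1942

review_id=900: ✓ → 106
review_id=901: ✓ → 42
review_id=902: ✓ → 201
review_id=903: ✓ → 203
review_id=904: ✓ → 192
review_id=905: ✓ → 225
review_id=906: ✓ → 128
review_id=907: ✓ → 286
review_id=908: ✓ → 168
review_id=909: ✓ → 176
review_id=910: ✓ → 146
review_id=911: ✓ → 69
stars_sum = 106 + 42 + 201 + 203 + 192 + 225 + 128 + 286 + 168 + 176 + 146 + 69 = 1942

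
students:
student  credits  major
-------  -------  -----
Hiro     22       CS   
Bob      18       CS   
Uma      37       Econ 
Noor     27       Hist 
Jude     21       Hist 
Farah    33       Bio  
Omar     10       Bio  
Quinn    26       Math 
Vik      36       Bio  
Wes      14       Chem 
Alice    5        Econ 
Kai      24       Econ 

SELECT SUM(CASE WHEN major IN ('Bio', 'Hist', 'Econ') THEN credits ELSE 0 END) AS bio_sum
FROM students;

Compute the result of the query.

student=Hiro: ✗
student=Bob: ✗
student=Uma: ✓ → 37
student=Noor: ✓ → 27
student=Jude: ✓ → 21
student=Farah: ✓ → 33
student=Omar: ✓ → 10
student=Quinn: ✗
student=Vik: ✓ → 36
student=Wes: ✗
student=Alice: ✓ → 5
student=Kai: ✓ → 24
bio_sum = 37 + 27 + 21 + 33 + 10 + 36 + 5 + 24 = 193

193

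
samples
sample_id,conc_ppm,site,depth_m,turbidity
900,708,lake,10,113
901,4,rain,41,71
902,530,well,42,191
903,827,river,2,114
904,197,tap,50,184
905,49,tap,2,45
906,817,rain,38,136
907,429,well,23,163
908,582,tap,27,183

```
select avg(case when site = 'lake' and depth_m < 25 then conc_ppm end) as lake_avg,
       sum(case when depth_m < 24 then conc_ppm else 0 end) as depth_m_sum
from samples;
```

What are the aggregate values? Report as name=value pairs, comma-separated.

lake_avg=708, depth_m_sum=2013

[lake_avg: site = 'lake' and depth_m < 25]
sample_id=900: ✓ → 708
sample_id=901: ✗
sample_id=902: ✗
sample_id=903: ✗
sample_id=904: ✗
sample_id=905: ✗
sample_id=906: ✗
sample_id=907: ✗
sample_id=908: ✗
lake_avg = 708
—
[depth_m_sum: depth_m < 24]
sample_id=900: ✓ → 708
sample_id=901: ✗
sample_id=902: ✗
sample_id=903: ✓ → 827
sample_id=904: ✗
sample_id=905: ✓ → 49
sample_id=906: ✗
sample_id=907: ✓ → 429
sample_id=908: ✗
depth_m_sum = 708 + 827 + 49 + 429 = 2013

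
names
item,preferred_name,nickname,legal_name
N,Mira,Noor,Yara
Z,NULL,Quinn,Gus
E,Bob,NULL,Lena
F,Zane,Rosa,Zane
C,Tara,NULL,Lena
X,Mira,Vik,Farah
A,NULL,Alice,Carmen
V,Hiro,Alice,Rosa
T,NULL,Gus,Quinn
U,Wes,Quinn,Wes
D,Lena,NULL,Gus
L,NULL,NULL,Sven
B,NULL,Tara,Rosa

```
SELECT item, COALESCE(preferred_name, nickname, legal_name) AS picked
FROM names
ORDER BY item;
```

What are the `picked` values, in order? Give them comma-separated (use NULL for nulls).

Alice, Tara, Tara, Lena, Bob, Zane, Sven, Mira, Gus, Wes, Hiro, Mira, Quinn

item=A: preferred_name=NULL, nickname=Alice → Alice
item=B: preferred_name=NULL, nickname=Tara → Tara
item=C: preferred_name=Tara → Tara
item=D: preferred_name=Lena → Lena
item=E: preferred_name=Bob → Bob
item=F: preferred_name=Zane → Zane
item=L: preferred_name=NULL, nickname=NULL, legal_name=Sven → Sven
item=N: preferred_name=Mira → Mira
item=T: preferred_name=NULL, nickname=Gus → Gus
item=U: preferred_name=Wes → Wes
item=V: preferred_name=Hiro → Hiro
item=X: preferred_name=Mira → Mira
item=Z: preferred_name=NULL, nickname=Quinn → Quinn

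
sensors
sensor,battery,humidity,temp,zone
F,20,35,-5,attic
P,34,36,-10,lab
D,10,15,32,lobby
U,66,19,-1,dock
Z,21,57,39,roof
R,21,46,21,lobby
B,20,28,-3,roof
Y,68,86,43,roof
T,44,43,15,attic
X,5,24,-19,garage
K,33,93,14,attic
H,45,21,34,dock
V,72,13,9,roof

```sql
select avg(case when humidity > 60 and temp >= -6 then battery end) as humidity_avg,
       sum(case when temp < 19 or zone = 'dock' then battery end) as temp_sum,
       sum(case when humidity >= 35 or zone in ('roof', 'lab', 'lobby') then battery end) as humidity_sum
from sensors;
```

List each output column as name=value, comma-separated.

humidity_avg=50.5, temp_sum=339, humidity_sum=343

[humidity_avg: humidity > 60 and temp >= -6]
sensor=F: ✗
sensor=P: ✗
sensor=D: ✗
sensor=U: ✗
sensor=Z: ✗
sensor=R: ✗
sensor=B: ✗
sensor=Y: ✓ → 68
sensor=T: ✗
sensor=X: ✗
sensor=K: ✓ → 33
sensor=H: ✗
sensor=V: ✗
humidity_avg = (68 + 33) / 2 = 50.5
—
[temp_sum: temp < 19 or zone = 'dock']
sensor=F: ✓ → 20
sensor=P: ✓ → 34
sensor=D: ✗
sensor=U: ✓ → 66
sensor=Z: ✗
sensor=R: ✗
sensor=B: ✓ → 20
sensor=Y: ✗
sensor=T: ✓ → 44
sensor=X: ✓ → 5
sensor=K: ✓ → 33
sensor=H: ✓ → 45
sensor=V: ✓ → 72
temp_sum = 20 + 34 + 66 + 20 + 44 + 5 + 33 + 45 + 72 = 339
—
[humidity_sum: humidity >= 35 or zone in ('roof', 'lab', 'lobby')]
sensor=F: ✓ → 20
sensor=P: ✓ → 34
sensor=D: ✓ → 10
sensor=U: ✗
sensor=Z: ✓ → 21
sensor=R: ✓ → 21
sensor=B: ✓ → 20
sensor=Y: ✓ → 68
sensor=T: ✓ → 44
sensor=X: ✗
sensor=K: ✓ → 33
sensor=H: ✗
sensor=V: ✓ → 72
humidity_sum = 20 + 34 + 10 + 21 + 21 + 20 + 68 + 44 + 33 + 72 = 343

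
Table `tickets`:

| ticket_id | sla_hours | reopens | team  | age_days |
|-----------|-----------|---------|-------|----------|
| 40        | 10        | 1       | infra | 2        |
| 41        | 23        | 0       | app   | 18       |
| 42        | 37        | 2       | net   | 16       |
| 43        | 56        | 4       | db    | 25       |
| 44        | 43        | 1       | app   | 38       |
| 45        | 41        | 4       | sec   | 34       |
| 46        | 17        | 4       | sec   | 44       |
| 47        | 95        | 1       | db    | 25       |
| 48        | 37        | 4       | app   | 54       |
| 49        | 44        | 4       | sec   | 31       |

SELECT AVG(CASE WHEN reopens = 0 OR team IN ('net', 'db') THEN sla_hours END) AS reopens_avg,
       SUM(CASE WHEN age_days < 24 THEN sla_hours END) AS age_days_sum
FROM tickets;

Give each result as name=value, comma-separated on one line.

reopens_avg=52.75, age_days_sum=70

[reopens_avg: reopens = 0 OR team IN ('net', 'db')]
ticket_id=40: ✗
ticket_id=41: ✓ → 23
ticket_id=42: ✓ → 37
ticket_id=43: ✓ → 56
ticket_id=44: ✗
ticket_id=45: ✗
ticket_id=46: ✗
ticket_id=47: ✓ → 95
ticket_id=48: ✗
ticket_id=49: ✗
reopens_avg = (23 + 37 + 56 + 95) / 4 = 52.75
—
[age_days_sum: age_days < 24]
ticket_id=40: ✓ → 10
ticket_id=41: ✓ → 23
ticket_id=42: ✓ → 37
ticket_id=43: ✗
ticket_id=44: ✗
ticket_id=45: ✗
ticket_id=46: ✗
ticket_id=47: ✗
ticket_id=48: ✗
ticket_id=49: ✗
age_days_sum = 10 + 23 + 37 = 70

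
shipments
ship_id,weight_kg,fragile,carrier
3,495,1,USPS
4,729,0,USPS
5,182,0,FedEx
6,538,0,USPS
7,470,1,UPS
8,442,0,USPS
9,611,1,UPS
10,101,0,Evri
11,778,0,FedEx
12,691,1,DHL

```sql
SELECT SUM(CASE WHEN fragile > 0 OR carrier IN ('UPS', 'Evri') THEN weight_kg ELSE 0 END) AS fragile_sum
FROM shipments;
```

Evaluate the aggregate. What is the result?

ship_id=3: ✓ → 495
ship_id=4: ✗
ship_id=5: ✗
ship_id=6: ✗
ship_id=7: ✓ → 470
ship_id=8: ✗
ship_id=9: ✓ → 611
ship_id=10: ✓ → 101
ship_id=11: ✗
ship_id=12: ✓ → 691
fragile_sum = 495 + 470 + 611 + 101 + 691 = 2368

2368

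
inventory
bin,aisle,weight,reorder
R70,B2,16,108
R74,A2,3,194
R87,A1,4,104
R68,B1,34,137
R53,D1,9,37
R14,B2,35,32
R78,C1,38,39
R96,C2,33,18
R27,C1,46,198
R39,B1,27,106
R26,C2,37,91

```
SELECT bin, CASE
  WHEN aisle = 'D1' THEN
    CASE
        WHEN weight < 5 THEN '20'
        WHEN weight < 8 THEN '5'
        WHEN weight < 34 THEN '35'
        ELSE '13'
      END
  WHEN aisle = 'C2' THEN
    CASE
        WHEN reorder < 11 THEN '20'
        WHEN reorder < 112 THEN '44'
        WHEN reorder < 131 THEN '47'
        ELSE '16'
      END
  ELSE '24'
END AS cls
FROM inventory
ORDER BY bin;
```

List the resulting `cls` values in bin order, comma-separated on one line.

24, 44, 24, 24, 35, 24, 24, 24, 24, 24, 44

bin=R14: aisle='B2' → outer ELSE → 24
bin=R26: aisle='C2' → inner[reorder < 112] → 44
bin=R27: aisle='C1' → outer ELSE → 24
bin=R39: aisle='B1' → outer ELSE → 24
bin=R53: aisle='D1' → inner[weight < 34] → 35
bin=R68: aisle='B1' → outer ELSE → 24
bin=R70: aisle='B2' → outer ELSE → 24
bin=R74: aisle='A2' → outer ELSE → 24
bin=R78: aisle='C1' → outer ELSE → 24
bin=R87: aisle='A1' → outer ELSE → 24
bin=R96: aisle='C2' → inner[reorder < 112] → 44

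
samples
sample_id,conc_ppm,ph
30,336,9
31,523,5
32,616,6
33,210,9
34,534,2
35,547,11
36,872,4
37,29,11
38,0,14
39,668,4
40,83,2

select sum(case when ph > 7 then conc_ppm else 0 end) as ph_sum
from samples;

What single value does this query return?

sample_id=30: ✓ → 336
sample_id=31: ✗
sample_id=32: ✗
sample_id=33: ✓ → 210
sample_id=34: ✗
sample_id=35: ✓ → 547
sample_id=36: ✗
sample_id=37: ✓ → 29
sample_id=38: ✓ → 0
sample_id=39: ✗
sample_id=40: ✗
ph_sum = 336 + 210 + 547 + 29 = 1122

1122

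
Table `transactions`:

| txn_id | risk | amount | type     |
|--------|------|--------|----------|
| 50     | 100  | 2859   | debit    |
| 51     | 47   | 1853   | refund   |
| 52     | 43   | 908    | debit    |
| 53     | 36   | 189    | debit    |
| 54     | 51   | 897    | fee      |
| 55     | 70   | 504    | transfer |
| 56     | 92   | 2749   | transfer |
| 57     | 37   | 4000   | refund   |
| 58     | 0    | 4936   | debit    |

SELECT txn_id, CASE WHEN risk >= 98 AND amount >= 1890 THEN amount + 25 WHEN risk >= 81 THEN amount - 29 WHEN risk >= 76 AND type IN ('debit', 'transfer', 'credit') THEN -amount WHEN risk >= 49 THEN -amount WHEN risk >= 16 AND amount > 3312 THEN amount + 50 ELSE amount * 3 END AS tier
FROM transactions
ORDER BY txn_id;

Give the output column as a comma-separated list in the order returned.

txn_id=50: risk >= 98 AND amount >= 1890 → 2884
txn_id=51: ELSE → 5559
txn_id=52: ELSE → 2724
txn_id=53: ELSE → 567
txn_id=54: risk >= 49 → -897
txn_id=55: risk >= 49 → -504
txn_id=56: risk >= 81 → 2720
txn_id=57: risk >= 16 AND amount > 3312 → 4050
txn_id=58: ELSE → 14808

2884, 5559, 2724, 567, -897, -504, 2720, 4050, 14808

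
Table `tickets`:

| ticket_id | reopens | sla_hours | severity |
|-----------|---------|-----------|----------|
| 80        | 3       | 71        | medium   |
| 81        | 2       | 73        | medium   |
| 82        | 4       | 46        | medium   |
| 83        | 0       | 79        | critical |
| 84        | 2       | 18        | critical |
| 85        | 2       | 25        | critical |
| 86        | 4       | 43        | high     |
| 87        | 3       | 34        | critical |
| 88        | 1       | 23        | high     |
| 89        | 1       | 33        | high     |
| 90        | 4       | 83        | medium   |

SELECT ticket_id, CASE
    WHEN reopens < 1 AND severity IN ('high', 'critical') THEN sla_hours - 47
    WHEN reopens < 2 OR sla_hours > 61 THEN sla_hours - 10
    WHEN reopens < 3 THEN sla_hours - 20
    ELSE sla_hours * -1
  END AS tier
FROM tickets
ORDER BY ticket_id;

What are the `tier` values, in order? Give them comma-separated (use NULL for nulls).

ticket_id=80: reopens < 2 OR sla_hours > 61 → 61
ticket_id=81: reopens < 2 OR sla_hours > 61 → 63
ticket_id=82: ELSE → -46
ticket_id=83: reopens < 1 AND severity IN ('high', 'critical') → 32
ticket_id=84: reopens < 3 → -2
ticket_id=85: reopens < 3 → 5
ticket_id=86: ELSE → -43
ticket_id=87: ELSE → -34
ticket_id=88: reopens < 2 OR sla_hours > 61 → 13
ticket_id=89: reopens < 2 OR sla_hours > 61 → 23
ticket_id=90: reopens < 2 OR sla_hours > 61 → 73

61, 63, -46, 32, -2, 5, -43, -34, 13, 23, 73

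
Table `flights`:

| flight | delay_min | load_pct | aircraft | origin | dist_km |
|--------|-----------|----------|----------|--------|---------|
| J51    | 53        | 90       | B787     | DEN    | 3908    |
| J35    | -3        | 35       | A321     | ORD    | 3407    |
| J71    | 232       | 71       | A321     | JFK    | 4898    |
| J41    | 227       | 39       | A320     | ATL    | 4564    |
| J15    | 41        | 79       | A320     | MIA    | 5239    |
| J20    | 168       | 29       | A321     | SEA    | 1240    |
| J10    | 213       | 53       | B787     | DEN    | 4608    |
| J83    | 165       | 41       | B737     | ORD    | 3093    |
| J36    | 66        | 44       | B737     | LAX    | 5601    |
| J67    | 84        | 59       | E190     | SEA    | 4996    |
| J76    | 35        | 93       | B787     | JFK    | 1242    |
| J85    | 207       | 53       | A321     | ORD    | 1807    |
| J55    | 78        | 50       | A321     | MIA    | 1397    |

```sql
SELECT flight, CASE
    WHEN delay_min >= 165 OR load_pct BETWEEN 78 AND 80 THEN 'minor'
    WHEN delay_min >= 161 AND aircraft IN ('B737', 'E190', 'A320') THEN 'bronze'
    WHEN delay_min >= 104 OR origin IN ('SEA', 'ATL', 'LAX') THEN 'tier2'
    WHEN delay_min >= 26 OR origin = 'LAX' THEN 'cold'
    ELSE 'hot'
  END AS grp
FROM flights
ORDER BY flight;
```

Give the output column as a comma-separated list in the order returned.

minor, minor, minor, hot, tier2, minor, cold, cold, tier2, minor, cold, minor, minor

flight=J10: delay_min >= 165 OR load_pct BETWEEN 78 AND 80 → minor
flight=J15: delay_min >= 165 OR load_pct BETWEEN 78 AND 80 → minor
flight=J20: delay_min >= 165 OR load_pct BETWEEN 78 AND 80 → minor
flight=J35: ELSE → hot
flight=J36: delay_min >= 104 OR origin IN ('SEA', 'ATL', 'LAX') → tier2
flight=J41: delay_min >= 165 OR load_pct BETWEEN 78 AND 80 → minor
flight=J51: delay_min >= 26 OR origin = 'LAX' → cold
flight=J55: delay_min >= 26 OR origin = 'LAX' → cold
flight=J67: delay_min >= 104 OR origin IN ('SEA', 'ATL', 'LAX') → tier2
flight=J71: delay_min >= 165 OR load_pct BETWEEN 78 AND 80 → minor
flight=J76: delay_min >= 26 OR origin = 'LAX' → cold
flight=J83: delay_min >= 165 OR load_pct BETWEEN 78 AND 80 → minor
flight=J85: delay_min >= 165 OR load_pct BETWEEN 78 AND 80 → minor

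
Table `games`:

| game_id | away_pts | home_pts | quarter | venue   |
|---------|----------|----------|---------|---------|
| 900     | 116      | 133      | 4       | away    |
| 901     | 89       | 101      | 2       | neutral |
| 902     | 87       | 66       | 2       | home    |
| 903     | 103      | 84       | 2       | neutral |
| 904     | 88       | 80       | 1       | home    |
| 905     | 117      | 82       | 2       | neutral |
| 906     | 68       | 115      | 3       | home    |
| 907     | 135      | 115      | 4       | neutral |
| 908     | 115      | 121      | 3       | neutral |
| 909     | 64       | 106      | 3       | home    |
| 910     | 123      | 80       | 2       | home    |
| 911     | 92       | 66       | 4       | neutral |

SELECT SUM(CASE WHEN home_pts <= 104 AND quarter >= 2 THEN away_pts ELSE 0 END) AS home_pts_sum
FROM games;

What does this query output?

611

game_id=900: ✗
game_id=901: ✓ → 89
game_id=902: ✓ → 87
game_id=903: ✓ → 103
game_id=904: ✗
game_id=905: ✓ → 117
game_id=906: ✗
game_id=907: ✗
game_id=908: ✗
game_id=909: ✗
game_id=910: ✓ → 123
game_id=911: ✓ → 92
home_pts_sum = 89 + 87 + 103 + 117 + 123 + 92 = 611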